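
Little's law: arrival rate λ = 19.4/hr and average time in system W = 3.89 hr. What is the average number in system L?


Little's law: L = λ × W
= 19.4 × 3.89
= 75.47


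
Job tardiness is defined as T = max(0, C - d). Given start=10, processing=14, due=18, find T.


Completion = start + processing = 10 + 14 = 24
Tardiness = max(0, C - d) = max(0, 24 - 18)
= max(0, 6)
= 6


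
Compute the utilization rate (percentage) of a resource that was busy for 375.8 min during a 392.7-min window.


Utilization = busy / total × 100
= 375.8 / 392.7 × 100
= 95.7%


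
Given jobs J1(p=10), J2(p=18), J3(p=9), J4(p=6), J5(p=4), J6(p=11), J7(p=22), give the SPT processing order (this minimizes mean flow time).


SPT: sort by shortest processing time
  J5: p=4
  J4: p=6
  J3: p=9
  J1: p=10
  J6: p=11
  J2: p=18
  J7: p=22
Order: J5 → J4 → J3 → J1 → J6 → J2 → J7


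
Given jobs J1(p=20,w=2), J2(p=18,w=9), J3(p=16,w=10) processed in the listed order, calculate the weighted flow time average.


Completion times:
  J1: C=20, w×C=2×20=40
  J2: C=38, w×C=9×38=342
  J3: C=54, w×C=10×54=540
Sum w×C = 922
Sum w = 21
Weighted avg = 922/21
= 43.90


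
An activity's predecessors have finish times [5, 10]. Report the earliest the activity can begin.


ES = max of all predecessor completion times
Predecessors: [5, 10]
ES = max(5, 10)
= 10


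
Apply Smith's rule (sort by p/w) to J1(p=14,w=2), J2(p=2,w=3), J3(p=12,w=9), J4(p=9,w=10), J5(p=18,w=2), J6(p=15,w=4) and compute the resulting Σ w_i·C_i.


WSPT order (by p/w): J2 → J4 → J3 → J6 → J1 → J5
  J2: C=2, w·C=3×2=6
  J4: C=11, w·C=10×11=110
  J3: C=23, w·C=9×23=207
  J6: C=38, w·C=4×38=152
  J1: C=52, w·C=2×52=104
  J5: C=70, w·C=2×70=140
Σ w·C = 719
= 719


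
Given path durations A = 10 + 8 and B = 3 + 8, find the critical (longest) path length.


Path A: 10 + 8 = 18
Path B: 3 + 8 = 11
Critical path = longest = max(18, 11)
= 18 (Path A)


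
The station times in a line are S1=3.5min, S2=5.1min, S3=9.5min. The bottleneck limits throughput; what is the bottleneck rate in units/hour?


Bottleneck = longest station time
Station times: [3.5, 5.1, 9.5]
Max = 9.5 min
Rate = 60 / 9.5
= 6.32 units/hour (bottleneck: 9.5min)


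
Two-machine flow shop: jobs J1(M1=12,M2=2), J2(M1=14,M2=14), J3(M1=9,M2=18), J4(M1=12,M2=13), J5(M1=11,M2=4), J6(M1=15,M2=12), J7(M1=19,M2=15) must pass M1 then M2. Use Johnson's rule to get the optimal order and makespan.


Johnson's rule:
Group 1 (M1≤M2, sort by M1): ['J3', 'J4', 'J2']
Group 2 (M1>M2, sort desc M2): ['J7', 'J6', 'J5', 'J1']
Sequence: J3 → J4 → J2 → J7 → J6 → J5 → J1
Makespan calculation:
  J3: M1 done=9, M2 done=27
  J4: M1 done=21, M2 done=40
  J2: M1 done=35, M2 done=54
  J7: M1 done=54, M2 done=69
  J6: M1 done=69, M2 done=81
  J5: M1 done=80, M2 done=85
  J1: M1 done=92, M2 done=94
= Sequence: J3 → J4 → J2 → J7 → J6 → J5 → J1, Makespan: 94


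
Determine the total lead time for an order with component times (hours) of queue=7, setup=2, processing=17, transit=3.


Lead time = queue + setup + processing + transit
= 7 + 2 + 17 + 3
= 29 hours


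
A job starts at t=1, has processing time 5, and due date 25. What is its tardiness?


Completion = start + processing = 1 + 5 = 6
Tardiness = max(0, C - d) = max(0, 6 - 25)
= max(0, -19)
= 0


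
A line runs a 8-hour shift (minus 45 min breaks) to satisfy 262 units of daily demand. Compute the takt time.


Available = 8×60 - 45 = 435 min
Takt time = 435 / 262
= 1.66 min/unit


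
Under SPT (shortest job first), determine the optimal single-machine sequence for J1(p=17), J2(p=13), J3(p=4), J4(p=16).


SPT: sort by shortest processing time
  J3: p=4
  J2: p=13
  J4: p=16
  J1: p=17
Order: J3 → J2 → J4 → J1


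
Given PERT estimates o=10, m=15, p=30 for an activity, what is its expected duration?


te = (o + 4m + p) / 6
= (10 + 4×15 + 30) / 6
= (10 + 60 + 30) / 6
= 100 / 6
= 16.67


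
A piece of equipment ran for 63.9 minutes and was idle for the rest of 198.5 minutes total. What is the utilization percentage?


Utilization = busy / total × 100
= 63.9 / 198.5 × 100
= 32.2%


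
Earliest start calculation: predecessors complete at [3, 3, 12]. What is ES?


ES = max of all predecessor completion times
Predecessors: [3, 3, 12]
ES = max(3, 3, 12)
= 12


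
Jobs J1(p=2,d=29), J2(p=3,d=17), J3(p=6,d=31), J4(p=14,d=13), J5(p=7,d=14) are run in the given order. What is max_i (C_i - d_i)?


Lateness per job (L = C - d):
  J1: C=2, d=29, L=-27
  J2: C=5, d=17, L=-12
  J3: C=11, d=31, L=-20
  J4: C=25, d=13, L=12
  J5: C=32, d=14, L=18
Lmax = max(-27, -12, -20, 12, 18)
= 18


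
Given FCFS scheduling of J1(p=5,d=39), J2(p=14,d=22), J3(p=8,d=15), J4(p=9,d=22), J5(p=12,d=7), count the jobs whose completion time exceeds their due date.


Completion vs due date:
  J1: C=5, d=39 → on time
  J2: C=19, d=22 → on time
  J3: C=27, d=15 → TARDY
  J4: C=36, d=22 → TARDY
  J5: C=48, d=7 → TARDY
Tardy jobs: J3, J4, J5
Count = 3


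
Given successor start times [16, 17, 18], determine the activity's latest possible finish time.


LF = min of all successor start times
Successors start at: [16, 17, 18]
LF = min(16, 17, 18)
= 16


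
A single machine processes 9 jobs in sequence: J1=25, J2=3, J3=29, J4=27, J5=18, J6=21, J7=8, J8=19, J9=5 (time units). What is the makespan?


Sequential makespan: sum all processing times
= 25 + 3 + 29 + 27 + 18 + 21 + 8 + 19 + 5
= 155 time units


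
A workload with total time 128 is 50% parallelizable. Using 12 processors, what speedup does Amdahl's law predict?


Amdahl's law: T_p = T × ((1-p) + p/N)
= 128 × ((1-0.5) + 0.5/12)
= 128 × (0.50 + 0.0417)
= 128 × 0.5417
= 69.33
Speedup = 128/69.33
= 1.85×


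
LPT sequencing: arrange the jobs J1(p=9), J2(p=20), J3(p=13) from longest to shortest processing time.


LPT: sort by longest processing time first
  J2: p=20
  J3: p=13
  J1: p=9
Order: J2 → J3 → J1


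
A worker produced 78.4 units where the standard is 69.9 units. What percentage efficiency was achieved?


Efficiency = (actual / standard) × 100
= (78.4 / 69.9) × 100
= 112.2%


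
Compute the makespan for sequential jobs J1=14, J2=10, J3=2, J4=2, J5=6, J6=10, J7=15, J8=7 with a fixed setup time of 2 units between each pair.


Makespan = Σ processing + (n-1) × setup
= (14 + 10 + 2 + 2 + 6 + 10 + 15 + 7) + (8-1)×2
= 66 + 14
= 80 time units


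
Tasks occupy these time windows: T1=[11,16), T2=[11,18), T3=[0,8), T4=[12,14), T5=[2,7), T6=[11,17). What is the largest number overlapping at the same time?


Check each time point for overlaps:
  t=12: 4 tasks active (T1, T2, T4, T6)
Max concurrent = 4


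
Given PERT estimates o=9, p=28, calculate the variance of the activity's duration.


σ² = ((p - o) / 6)² = (p - o)² / 36
= (28 - 9)² / 36
= 19² / 36
= 361 / 36
= 10.0278


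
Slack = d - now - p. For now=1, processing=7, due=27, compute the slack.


Slack = due - current_time - processing
= 27 - 1 - 7
= 19


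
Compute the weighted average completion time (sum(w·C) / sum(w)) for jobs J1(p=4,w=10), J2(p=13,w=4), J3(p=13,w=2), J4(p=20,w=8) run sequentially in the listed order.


Completion times:
  J1: C=4, w×C=10×4=40
  J2: C=17, w×C=4×17=68
  J3: C=30, w×C=2×30=60
  J4: C=50, w×C=8×50=400
Sum w×C = 568
Sum w = 24
Weighted avg = 568/24
= 23.67


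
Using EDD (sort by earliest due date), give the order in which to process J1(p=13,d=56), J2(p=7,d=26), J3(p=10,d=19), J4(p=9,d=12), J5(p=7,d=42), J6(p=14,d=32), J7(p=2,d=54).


EDD: sort by earliest due date
  J4: d=12, p=9
  J3: d=19, p=10
  J2: d=26, p=7
  J6: d=32, p=14
  J5: d=42, p=7
  J7: d=54, p=2
  J1: d=56, p=13
Order: J4 → J3 → J2 → J6 → J5 → J7 → J1


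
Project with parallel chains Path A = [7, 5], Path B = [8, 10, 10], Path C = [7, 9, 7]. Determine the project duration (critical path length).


Path A: 7 + 5 = 12
Path B: 8 + 10 + 10 = 28
Path C: 7 + 9 + 7 = 23
Critical path = longest = max(12, 28, 23)
= 28 (Path B)


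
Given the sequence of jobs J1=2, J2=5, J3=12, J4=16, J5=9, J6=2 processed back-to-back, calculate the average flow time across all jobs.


Completion times:
  J1: completes at 2
  J2: completes at 7
  J3: completes at 19
  J4: completes at 35
  J5: completes at 44
  J6: completes at 46
Sum = 153
Average = 153/6
= 25.50


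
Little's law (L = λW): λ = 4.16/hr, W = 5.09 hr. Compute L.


Little's law: L = λ × W
= 4.16 × 5.09
= 21.17


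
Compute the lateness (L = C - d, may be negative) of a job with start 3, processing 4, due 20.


Completion = 3 + 4 = 7
Lateness = C - d = 7 - 20
= -13


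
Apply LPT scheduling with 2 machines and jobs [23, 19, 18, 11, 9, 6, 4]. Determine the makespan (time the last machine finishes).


Jobs (LPT sorted): [23, 19, 18, 11, 9, 6, 4]
Machines: 2
  J=23 → Machine 1 (load: 0+23=23)
  J=19 → Machine 2 (load: 0+19=19)
  J=18 → Machine 2 (load: 19+18=37)
  J=11 → Machine 1 (load: 23+11=34)
  J=9 → Machine 1 (load: 34+9=43)
  J=6 → Machine 2 (load: 37+6=43)
  J=4 → Machine 1 (load: 43+4=47)
Machine loads: [47, 43]
Makespan = max = 47 time units


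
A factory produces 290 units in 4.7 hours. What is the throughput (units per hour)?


Throughput = units / time
= 290 / 4.7
= 61.7 units/hour


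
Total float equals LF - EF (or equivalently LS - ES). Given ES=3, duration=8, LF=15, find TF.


EF = ES + duration = 3 + 8 = 11
LS = LF - duration = 15 - 8 = 7
Total Float = LF - EF = 15 - 11
(or LS - ES = 7 - 3)
= 4


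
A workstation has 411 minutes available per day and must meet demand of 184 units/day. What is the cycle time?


Cycle time = available time / demand
= 411 / 184
= 2.23 min/unit


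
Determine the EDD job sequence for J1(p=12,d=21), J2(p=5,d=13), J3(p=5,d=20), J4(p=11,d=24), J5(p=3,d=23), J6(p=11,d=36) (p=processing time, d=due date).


EDD: sort by earliest due date
  J2: d=13, p=5
  J3: d=20, p=5
  J1: d=21, p=12
  J5: d=23, p=3
  J4: d=24, p=11
  J6: d=36, p=11
Order: J2 → J3 → J1 → J5 → J4 → J6


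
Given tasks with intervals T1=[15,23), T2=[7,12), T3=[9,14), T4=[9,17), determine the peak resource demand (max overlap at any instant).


Check each time point for overlaps:
  t=9: 3 tasks active (T2, T3, T4)
Max concurrent = 3


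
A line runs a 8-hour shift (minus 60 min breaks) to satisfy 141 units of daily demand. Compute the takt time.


Available = 8×60 - 60 = 420 min
Takt time = 420 / 141
= 2.98 min/unit


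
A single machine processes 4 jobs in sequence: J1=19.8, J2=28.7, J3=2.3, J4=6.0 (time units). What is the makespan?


Sequential makespan: sum all processing times
= 19.8 + 28.7 + 2.3 + 6.0
= 56.8 time units


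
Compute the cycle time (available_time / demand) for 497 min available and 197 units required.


Cycle time = available time / demand
= 497 / 197
= 2.52 min/unit


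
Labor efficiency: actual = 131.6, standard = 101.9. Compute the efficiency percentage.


Efficiency = (actual / standard) × 100
= (131.6 / 101.9) × 100
= 129.1%


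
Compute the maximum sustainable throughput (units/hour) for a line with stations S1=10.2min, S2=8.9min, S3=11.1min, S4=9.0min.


Bottleneck = longest station time
Station times: [10.2, 8.9, 11.1, 9.0]
Max = 11.1 min
Rate = 60 / 11.1
= 5.41 units/hour (bottleneck: 11.1min)


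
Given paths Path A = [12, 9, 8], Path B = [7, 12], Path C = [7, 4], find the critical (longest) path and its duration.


Path A: 12 + 9 + 8 = 29
Path B: 7 + 12 = 19
Path C: 7 + 4 = 11
Critical path = longest = max(29, 19, 11)
= 29 (Path A)


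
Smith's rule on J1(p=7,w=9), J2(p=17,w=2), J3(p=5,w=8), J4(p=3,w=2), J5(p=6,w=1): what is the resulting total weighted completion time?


WSPT order (by p/w): J3 → J1 → J4 → J5 → J2
  J3: C=5, w·C=8×5=40
  J1: C=12, w·C=9×12=108
  J4: C=15, w·C=2×15=30
  J5: C=21, w·C=1×21=21
  J2: C=38, w·C=2×38=76
Σ w·C = 275
= 275


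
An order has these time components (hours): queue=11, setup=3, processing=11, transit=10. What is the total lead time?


Lead time = queue + setup + processing + transit
= 11 + 3 + 11 + 10
= 35 hours


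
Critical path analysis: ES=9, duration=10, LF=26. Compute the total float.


EF = ES + duration = 9 + 10 = 19
LS = LF - duration = 26 - 10 = 16
Total Float = LF - EF = 26 - 19
(or LS - ES = 16 - 9)
= 7


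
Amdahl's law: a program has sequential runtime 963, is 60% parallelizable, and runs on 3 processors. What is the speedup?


Amdahl's law: T_p = T × ((1-p) + p/N)
= 963 × ((1-0.6) + 0.6/3)
= 963 × (0.40 + 0.2000)
= 963 × 0.6000
= 577.80
Speedup = 963/577.80
= 1.67×


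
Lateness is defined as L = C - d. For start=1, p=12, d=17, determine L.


Completion = 1 + 12 = 13
Lateness = C - d = 13 - 17
= -4


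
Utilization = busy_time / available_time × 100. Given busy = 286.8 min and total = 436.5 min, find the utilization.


Utilization = busy / total × 100
= 286.8 / 436.5 × 100
= 65.7%


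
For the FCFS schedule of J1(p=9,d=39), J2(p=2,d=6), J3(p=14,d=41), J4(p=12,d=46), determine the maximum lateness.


Lateness per job (L = C - d):
  J1: C=9, d=39, L=-30
  J2: C=11, d=6, L=5
  J3: C=25, d=41, L=-16
  J4: C=37, d=46, L=-9
Lmax = max(-30, 5, -16, -9)
= 5


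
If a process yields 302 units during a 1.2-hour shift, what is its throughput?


Throughput = units / time
= 302 / 1.2
= 251.7 units/hour


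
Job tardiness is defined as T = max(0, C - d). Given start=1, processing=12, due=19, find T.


Completion = start + processing = 1 + 12 = 13
Tardiness = max(0, C - d) = max(0, 13 - 19)
= max(0, -6)
= 0


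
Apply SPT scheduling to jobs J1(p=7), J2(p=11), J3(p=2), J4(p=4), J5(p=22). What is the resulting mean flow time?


SPT order: J3 → J4 → J1 → J2 → J5
Completion times:
  J3: C=2
  J4: C=6
  J1: C=13
  J2: C=24
  J5: C=46
Sum = 91, n = 5
Mean flow = 91/5
= 18.20


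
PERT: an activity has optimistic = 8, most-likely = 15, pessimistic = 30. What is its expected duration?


te = (o + 4m + p) / 6
= (8 + 4×15 + 30) / 6
= (8 + 60 + 30) / 6
= 98 / 6
= 16.33


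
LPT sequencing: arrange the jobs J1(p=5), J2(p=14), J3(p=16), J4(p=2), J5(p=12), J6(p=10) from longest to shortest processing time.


LPT: sort by longest processing time first
  J3: p=16
  J2: p=14
  J5: p=12
  J6: p=10
  J1: p=5
  J4: p=2
Order: J3 → J2 → J5 → J6 → J1 → J4


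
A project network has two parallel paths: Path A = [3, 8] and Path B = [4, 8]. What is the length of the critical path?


Path A: 3 + 8 = 11
Path B: 4 + 8 = 12
Critical path = longest = max(11, 12)
= 12 (Path B)


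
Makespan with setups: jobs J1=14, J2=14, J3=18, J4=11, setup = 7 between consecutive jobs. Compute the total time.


Makespan = Σ processing + (n-1) × setup
= (14 + 14 + 18 + 11) + (4-1)×7
= 57 + 21
= 78 time units


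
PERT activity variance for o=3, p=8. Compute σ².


σ² = ((p - o) / 6)² = (p - o)² / 36
= (8 - 3)² / 36
= 5² / 36
= 25 / 36
= 0.6944


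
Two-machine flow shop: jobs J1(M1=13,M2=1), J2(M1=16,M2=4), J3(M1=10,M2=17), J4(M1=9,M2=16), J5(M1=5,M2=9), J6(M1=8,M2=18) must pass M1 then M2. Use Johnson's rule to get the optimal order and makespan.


Johnson's rule:
Group 1 (M1≤M2, sort by M1): ['J5', 'J6', 'J4', 'J3']
Group 2 (M1>M2, sort desc M2): ['J2', 'J1']
Sequence: J5 → J6 → J4 → J3 → J2 → J1
Makespan calculation:
  J5: M1 done=5, M2 done=14
  J6: M1 done=13, M2 done=32
  J4: M1 done=22, M2 done=48
  J3: M1 done=32, M2 done=65
  J2: M1 done=48, M2 done=69
  J1: M1 done=61, M2 done=70
= Sequence: J5 → J6 → J4 → J3 → J2 → J1, Makespan: 70


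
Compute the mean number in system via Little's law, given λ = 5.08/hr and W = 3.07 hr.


Little's law: L = λ × W
= 5.08 × 3.07
= 15.60


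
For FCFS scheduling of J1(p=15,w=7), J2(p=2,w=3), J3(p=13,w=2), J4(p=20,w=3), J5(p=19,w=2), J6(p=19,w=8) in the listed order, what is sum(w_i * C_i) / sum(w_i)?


Completion times:
  J1: C=15, w×C=7×15=105
  J2: C=17, w×C=3×17=51
  J3: C=30, w×C=2×30=60
  J4: C=50, w×C=3×50=150
  J5: C=69, w×C=2×69=138
  J6: C=88, w×C=8×88=704
Sum w×C = 1208
Sum w = 25
Weighted avg = 1208/25
= 48.32


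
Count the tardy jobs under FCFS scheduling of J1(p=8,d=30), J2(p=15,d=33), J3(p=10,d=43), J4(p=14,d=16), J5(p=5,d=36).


Completion vs due date:
  J1: C=8, d=30 → on time
  J2: C=23, d=33 → on time
  J3: C=33, d=43 → on time
  J4: C=47, d=16 → TARDY
  J5: C=52, d=36 → TARDY
Tardy jobs: J4, J5
Count = 2


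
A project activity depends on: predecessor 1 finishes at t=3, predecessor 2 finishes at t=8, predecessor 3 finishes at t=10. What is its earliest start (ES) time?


ES = max of all predecessor completion times
Predecessors: [3, 8, 10]
ES = max(3, 8, 10)
= 10


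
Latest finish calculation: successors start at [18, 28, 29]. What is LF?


LF = min of all successor start times
Successors start at: [18, 28, 29]
LF = min(18, 28, 29)
= 18


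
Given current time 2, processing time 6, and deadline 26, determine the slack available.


Slack = due - current_time - processing
= 26 - 2 - 6
= 18


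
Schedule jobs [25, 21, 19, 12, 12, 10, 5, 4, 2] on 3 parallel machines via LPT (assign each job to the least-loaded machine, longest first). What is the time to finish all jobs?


Jobs (LPT sorted): [25, 21, 19, 12, 12, 10, 5, 4, 2]
Machines: 3
  J=25 → Machine 1 (load: 0+25=25)
  J=21 → Machine 2 (load: 0+21=21)
  J=19 → Machine 3 (load: 0+19=19)
  J=12 → Machine 3 (load: 19+12=31)
  J=12 → Machine 2 (load: 21+12=33)
  J=10 → Machine 1 (load: 25+10=35)
  J=5 → Machine 3 (load: 31+5=36)
  J=4 → Machine 2 (load: 33+4=37)
  J=2 → Machine 1 (load: 35+2=37)
Machine loads: [37, 37, 36]
Makespan = max = 37 time units


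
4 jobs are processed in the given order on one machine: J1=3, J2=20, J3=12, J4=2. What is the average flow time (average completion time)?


Completion times:
  J1: completes at 3
  J2: completes at 23
  J3: completes at 35
  J4: completes at 37
Sum = 98
Average = 98/4
= 24.50


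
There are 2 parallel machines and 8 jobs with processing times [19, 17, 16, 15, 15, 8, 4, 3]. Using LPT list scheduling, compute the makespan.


Jobs (LPT sorted): [19, 17, 16, 15, 15, 8, 4, 3]
Machines: 2
  J=19 → Machine 1 (load: 0+19=19)
  J=17 → Machine 2 (load: 0+17=17)
  J=16 → Machine 2 (load: 17+16=33)
  J=15 → Machine 1 (load: 19+15=34)
  J=15 → Machine 2 (load: 33+15=48)
  J=8 → Machine 1 (load: 34+8=42)
  J=4 → Machine 1 (load: 42+4=46)
  J=3 → Machine 1 (load: 46+3=49)
Machine loads: [49, 48]
Makespan = max = 49 time units


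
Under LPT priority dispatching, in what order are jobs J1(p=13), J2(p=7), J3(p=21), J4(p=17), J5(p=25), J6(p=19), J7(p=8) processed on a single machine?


LPT: sort by longest processing time first
  J5: p=25
  J3: p=21
  J6: p=19
  J4: p=17
  J1: p=13
  J7: p=8
  J2: p=7
Order: J5 → J3 → J6 → J4 → J1 → J7 → J2


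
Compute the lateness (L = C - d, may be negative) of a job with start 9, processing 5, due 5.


Completion = 9 + 5 = 14
Lateness = C - d = 14 - 5
= 9


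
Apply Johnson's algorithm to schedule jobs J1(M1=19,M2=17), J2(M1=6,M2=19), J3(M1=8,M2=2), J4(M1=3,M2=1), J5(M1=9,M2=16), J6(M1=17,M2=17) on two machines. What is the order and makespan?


Johnson's rule:
Group 1 (M1≤M2, sort by M1): ['J2', 'J5', 'J6']
Group 2 (M1>M2, sort desc M2): ['J1', 'J3', 'J4']
Sequence: J2 → J5 → J6 → J1 → J3 → J4
Makespan calculation:
  J2: M1 done=6, M2 done=25
  J5: M1 done=15, M2 done=41
  J6: M1 done=32, M2 done=58
  J1: M1 done=51, M2 done=75
  J3: M1 done=59, M2 done=77
  J4: M1 done=62, M2 done=78
= Sequence: J2 → J5 → J6 → J1 → J3 → J4, Makespan: 78


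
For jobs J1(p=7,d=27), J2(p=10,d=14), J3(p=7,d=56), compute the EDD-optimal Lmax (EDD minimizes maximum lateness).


EDD order: J2 → J1 → J3
Completion and lateness:
  J2: C=10, d=14, L=10-14=-4
  J1: C=17, d=27, L=17-27=-10
  J3: C=24, d=56, L=24-56=-32
Lmax = max(-4, -10, -32)
= -4


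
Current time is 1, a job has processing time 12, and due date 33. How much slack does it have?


Slack = due - current_time - processing
= 33 - 1 - 12
= 20


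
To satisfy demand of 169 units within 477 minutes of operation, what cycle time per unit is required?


Cycle time = available time / demand
= 477 / 169
= 2.82 min/unit


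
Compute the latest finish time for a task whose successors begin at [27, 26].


LF = min of all successor start times
Successors start at: [27, 26]
LF = min(27, 26)
= 26


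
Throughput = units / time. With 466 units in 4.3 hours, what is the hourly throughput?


Throughput = units / time
= 466 / 4.3
= 108.4 units/hour


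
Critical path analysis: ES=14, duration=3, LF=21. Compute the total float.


EF = ES + duration = 14 + 3 = 17
LS = LF - duration = 21 - 3 = 18
Total Float = LF - EF = 21 - 17
(or LS - ES = 18 - 14)
= 4


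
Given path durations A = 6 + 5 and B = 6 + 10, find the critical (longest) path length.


Path A: 6 + 5 = 11
Path B: 6 + 10 = 16
Critical path = longest = max(11, 16)
= 16 (Path B)


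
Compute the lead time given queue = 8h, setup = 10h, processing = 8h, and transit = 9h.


Lead time = queue + setup + processing + transit
= 8 + 10 + 8 + 9
= 35 hours


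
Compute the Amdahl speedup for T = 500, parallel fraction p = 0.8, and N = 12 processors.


Amdahl's law: T_p = T × ((1-p) + p/N)
= 500 × ((1-0.8) + 0.8/12)
= 500 × (0.20 + 0.0667)
= 500 × 0.2667
= 133.33
Speedup = 500/133.33
= 3.75×


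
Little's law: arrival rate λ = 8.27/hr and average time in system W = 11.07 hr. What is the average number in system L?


Little's law: L = λ × W
= 8.27 × 11.07
= 91.55


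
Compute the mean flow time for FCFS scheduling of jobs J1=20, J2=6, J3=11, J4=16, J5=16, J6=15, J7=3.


Completion times:
  J1: completes at 20
  J2: completes at 26
  J3: completes at 37
  J4: completes at 53
  J5: completes at 69
  J6: completes at 84
  J7: completes at 87
Sum = 376
Average = 376/7
= 53.71


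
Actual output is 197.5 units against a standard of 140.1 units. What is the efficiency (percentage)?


Efficiency = (actual / standard) × 100
= (197.5 / 140.1) × 100
= 141.0%


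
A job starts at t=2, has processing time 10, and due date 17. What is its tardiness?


Completion = start + processing = 2 + 10 = 12
Tardiness = max(0, C - d) = max(0, 12 - 17)
= max(0, -5)
= 0


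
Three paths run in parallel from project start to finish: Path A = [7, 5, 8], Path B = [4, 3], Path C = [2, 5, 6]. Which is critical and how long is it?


Path A: 7 + 5 + 8 = 20
Path B: 4 + 3 = 7
Path C: 2 + 5 + 6 = 13
Critical path = longest = max(20, 7, 13)
= 20 (Path A)


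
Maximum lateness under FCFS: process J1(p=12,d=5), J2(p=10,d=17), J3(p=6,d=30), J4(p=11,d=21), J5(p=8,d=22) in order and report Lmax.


Lateness per job (L = C - d):
  J1: C=12, d=5, L=7
  J2: C=22, d=17, L=5
  J3: C=28, d=30, L=-2
  J4: C=39, d=21, L=18
  J5: C=47, d=22, L=25
Lmax = max(7, 5, -2, 18, 25)
= 25


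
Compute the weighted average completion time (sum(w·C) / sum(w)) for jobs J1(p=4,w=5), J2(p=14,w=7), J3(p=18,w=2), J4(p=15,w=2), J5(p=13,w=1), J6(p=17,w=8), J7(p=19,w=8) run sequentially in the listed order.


Completion times:
  J1: C=4, w×C=5×4=20
  J2: C=18, w×C=7×18=126
  J3: C=36, w×C=2×36=72
  J4: C=51, w×C=2×51=102
  J5: C=64, w×C=1×64=64
  J6: C=81, w×C=8×81=648
  J7: C=100, w×C=8×100=800
Sum w×C = 1832
Sum w = 33
Weighted avg = 1832/33
= 55.52


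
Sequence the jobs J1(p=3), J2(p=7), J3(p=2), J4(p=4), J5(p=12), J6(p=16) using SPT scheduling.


SPT: sort by shortest processing time
  J3: p=2
  J1: p=3
  J4: p=4
  J2: p=7
  J5: p=12
  J6: p=16
Order: J3 → J1 → J4 → J2 → J5 → J6


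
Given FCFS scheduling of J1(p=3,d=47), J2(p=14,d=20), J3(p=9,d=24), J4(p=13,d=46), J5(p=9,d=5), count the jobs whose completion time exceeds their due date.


Completion vs due date:
  J1: C=3, d=47 → on time
  J2: C=17, d=20 → on time
  J3: C=26, d=24 → TARDY
  J4: C=39, d=46 → on time
  J5: C=48, d=5 → TARDY
Tardy jobs: J3, J5
Count = 2


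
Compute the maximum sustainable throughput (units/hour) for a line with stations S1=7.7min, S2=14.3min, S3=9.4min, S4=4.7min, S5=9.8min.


Bottleneck = longest station time
Station times: [7.7, 14.3, 9.4, 4.7, 9.8]
Max = 14.3 min
Rate = 60 / 14.3
= 4.20 units/hour (bottleneck: 14.3min)


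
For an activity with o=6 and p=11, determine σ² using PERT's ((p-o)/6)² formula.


σ² = ((p - o) / 6)² = (p - o)² / 36
= (11 - 6)² / 36
= 5² / 36
= 25 / 36
= 0.6944


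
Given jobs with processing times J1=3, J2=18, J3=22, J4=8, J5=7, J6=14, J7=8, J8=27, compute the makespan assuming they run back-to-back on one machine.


Sequential makespan: sum all processing times
= 3 + 18 + 22 + 8 + 7 + 14 + 8 + 27
= 107 time units


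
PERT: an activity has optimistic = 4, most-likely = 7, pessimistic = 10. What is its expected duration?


te = (o + 4m + p) / 6
= (4 + 4×7 + 10) / 6
= (4 + 28 + 10) / 6
= 42 / 6
= 7.00


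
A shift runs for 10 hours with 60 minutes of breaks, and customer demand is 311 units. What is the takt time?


Available = 10×60 - 60 = 540 min
Takt time = 540 / 311
= 1.74 min/unit


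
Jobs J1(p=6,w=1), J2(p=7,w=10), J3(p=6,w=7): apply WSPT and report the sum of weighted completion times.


WSPT order (by p/w): J2 → J3 → J1
  J2: C=7, w·C=10×7=70
  J3: C=13, w·C=7×13=91
  J1: C=19, w·C=1×19=19
Σ w·C = 180
= 180


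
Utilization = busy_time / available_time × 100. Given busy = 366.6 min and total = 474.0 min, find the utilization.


Utilization = busy / total × 100
= 366.6 / 474.0 × 100
= 77.3%


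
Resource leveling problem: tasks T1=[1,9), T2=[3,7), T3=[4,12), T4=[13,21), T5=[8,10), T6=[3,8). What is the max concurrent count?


Check each time point for overlaps:
  t=4: 4 tasks active (T1, T2, T3, T6)
Max concurrent = 4


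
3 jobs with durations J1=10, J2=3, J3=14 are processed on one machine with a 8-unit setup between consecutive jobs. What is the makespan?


Makespan = Σ processing + (n-1) × setup
= (10 + 3 + 14) + (3-1)×8
= 27 + 16
= 43 time units


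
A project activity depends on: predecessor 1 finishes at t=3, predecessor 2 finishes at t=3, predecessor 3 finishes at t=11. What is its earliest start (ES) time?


ES = max of all predecessor completion times
Predecessors: [3, 3, 11]
ES = max(3, 3, 11)
= 11


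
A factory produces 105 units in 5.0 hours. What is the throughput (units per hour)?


Throughput = units / time
= 105 / 5.0
= 21.0 units/hour


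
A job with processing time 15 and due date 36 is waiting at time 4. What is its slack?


Slack = due - current_time - processing
= 36 - 4 - 15
= 17


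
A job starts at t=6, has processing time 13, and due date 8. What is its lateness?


Completion = 6 + 13 = 19
Lateness = C - d = 19 - 8
= 11


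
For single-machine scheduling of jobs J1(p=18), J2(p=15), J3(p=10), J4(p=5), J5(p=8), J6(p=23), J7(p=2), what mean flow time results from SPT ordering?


SPT order: J7 → J4 → J5 → J3 → J2 → J1 → J6
Completion times:
  J7: C=2
  J4: C=7
  J5: C=15
  J3: C=25
  J2: C=40
  J1: C=58
  J6: C=81
Sum = 228, n = 7
Mean flow = 228/7
= 32.57


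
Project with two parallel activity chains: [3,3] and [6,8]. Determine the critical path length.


Path A: 3 + 3 = 6
Path B: 6 + 8 = 14
Critical path = longest = max(6, 14)
= 14 (Path B)


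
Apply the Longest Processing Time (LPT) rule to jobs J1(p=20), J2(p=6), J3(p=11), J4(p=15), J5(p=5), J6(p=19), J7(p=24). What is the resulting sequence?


LPT: sort by longest processing time first
  J7: p=24
  J1: p=20
  J6: p=19
  J4: p=15
  J3: p=11
  J2: p=6
  J5: p=5
Order: J7 → J1 → J6 → J4 → J3 → J2 → J5


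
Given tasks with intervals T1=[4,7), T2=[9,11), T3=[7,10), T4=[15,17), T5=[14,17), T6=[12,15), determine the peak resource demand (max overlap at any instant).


Check each time point for overlaps:
  t=9: 2 tasks active (T2, T3)
Max concurrent = 2


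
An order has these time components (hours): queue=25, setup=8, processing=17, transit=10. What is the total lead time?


Lead time = queue + setup + processing + transit
= 25 + 8 + 17 + 10
= 60 hours


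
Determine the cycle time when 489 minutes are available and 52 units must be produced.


Cycle time = available time / demand
= 489 / 52
= 9.40 min/unit


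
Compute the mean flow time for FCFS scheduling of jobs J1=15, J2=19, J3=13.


Completion times:
  J1: completes at 15
  J2: completes at 34
  J3: completes at 47
Sum = 96
Average = 96/3
= 32.00


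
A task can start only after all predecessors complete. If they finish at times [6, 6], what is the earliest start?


ES = max of all predecessor completion times
Predecessors: [6, 6]
ES = max(6, 6)
= 6


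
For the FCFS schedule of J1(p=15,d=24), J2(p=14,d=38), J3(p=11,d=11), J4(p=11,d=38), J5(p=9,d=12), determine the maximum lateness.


Lateness per job (L = C - d):
  J1: C=15, d=24, L=-9
  J2: C=29, d=38, L=-9
  J3: C=40, d=11, L=29
  J4: C=51, d=38, L=13
  J5: C=60, d=12, L=48
Lmax = max(-9, -9, 29, 13, 48)
= 48


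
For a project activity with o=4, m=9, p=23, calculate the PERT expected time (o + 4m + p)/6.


te = (o + 4m + p) / 6
= (4 + 4×9 + 23) / 6
= (4 + 36 + 23) / 6
= 63 / 6
= 10.50


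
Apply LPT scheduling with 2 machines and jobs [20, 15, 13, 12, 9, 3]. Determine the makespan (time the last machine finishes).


Jobs (LPT sorted): [20, 15, 13, 12, 9, 3]
Machines: 2
  J=20 → Machine 1 (load: 0+20=20)
  J=15 → Machine 2 (load: 0+15=15)
  J=13 → Machine 2 (load: 15+13=28)
  J=12 → Machine 1 (load: 20+12=32)
  J=9 → Machine 2 (load: 28+9=37)
  J=3 → Machine 1 (load: 32+3=35)
Machine loads: [35, 37]
Makespan = max = 37 time units


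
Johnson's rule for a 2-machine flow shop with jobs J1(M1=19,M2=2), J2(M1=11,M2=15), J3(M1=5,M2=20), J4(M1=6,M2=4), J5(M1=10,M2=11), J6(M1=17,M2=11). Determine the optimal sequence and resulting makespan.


Johnson's rule:
Group 1 (M1≤M2, sort by M1): ['J3', 'J5', 'J2']
Group 2 (M1>M2, sort desc M2): ['J6', 'J4', 'J1']
Sequence: J3 → J5 → J2 → J6 → J4 → J1
Makespan calculation:
  J3: M1 done=5, M2 done=25
  J5: M1 done=15, M2 done=36
  J2: M1 done=26, M2 done=51
  J6: M1 done=43, M2 done=62
  J4: M1 done=49, M2 done=66
  J1: M1 done=68, M2 done=70
= Sequence: J3 → J5 → J2 → J6 → J4 → J1, Makespan: 70


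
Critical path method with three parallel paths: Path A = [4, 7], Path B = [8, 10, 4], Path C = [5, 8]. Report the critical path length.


Path A: 4 + 7 = 11
Path B: 8 + 10 + 4 = 22
Path C: 5 + 8 = 13
Critical path = longest = max(11, 22, 13)
= 22 (Path B)


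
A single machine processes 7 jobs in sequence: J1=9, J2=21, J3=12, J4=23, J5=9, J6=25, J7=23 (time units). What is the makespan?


Sequential makespan: sum all processing times
= 9 + 21 + 12 + 23 + 9 + 25 + 23
= 122 time units


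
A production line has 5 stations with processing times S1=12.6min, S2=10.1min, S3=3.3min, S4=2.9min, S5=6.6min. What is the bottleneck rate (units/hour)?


Bottleneck = longest station time
Station times: [12.6, 10.1, 3.3, 2.9, 6.6]
Max = 12.6 min
Rate = 60 / 12.6
= 4.76 units/hour (bottleneck: 12.6min)


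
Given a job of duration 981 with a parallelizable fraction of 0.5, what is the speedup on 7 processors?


Amdahl's law: T_p = T × ((1-p) + p/N)
= 981 × ((1-0.5) + 0.5/7)
= 981 × (0.50 + 0.0714)
= 981 × 0.5714
= 560.57
Speedup = 981/560.57
= 1.75×


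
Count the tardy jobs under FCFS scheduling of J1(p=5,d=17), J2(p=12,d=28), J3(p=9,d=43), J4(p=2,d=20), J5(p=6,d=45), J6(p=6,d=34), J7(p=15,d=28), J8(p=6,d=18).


Completion vs due date:
  J1: C=5, d=17 → on time
  J2: C=17, d=28 → on time
  J3: C=26, d=43 → on time
  J4: C=28, d=20 → TARDY
  J5: C=34, d=45 → on time
  J6: C=40, d=34 → TARDY
  J7: C=55, d=28 → TARDY
  J8: C=61, d=18 → TARDY
Tardy jobs: J4, J6, J7, J8
Count = 4


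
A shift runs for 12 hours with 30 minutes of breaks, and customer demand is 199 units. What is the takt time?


Available = 12×60 - 30 = 690 min
Takt time = 690 / 199
= 3.47 min/unit


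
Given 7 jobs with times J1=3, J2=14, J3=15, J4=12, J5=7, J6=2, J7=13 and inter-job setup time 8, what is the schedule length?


Makespan = Σ processing + (n-1) × setup
= (3 + 14 + 15 + 12 + 7 + 2 + 13) + (7-1)×8
= 66 + 48
= 114 time units


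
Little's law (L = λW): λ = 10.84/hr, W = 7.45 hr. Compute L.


Little's law: L = λ × W
= 10.84 × 7.45
= 80.76


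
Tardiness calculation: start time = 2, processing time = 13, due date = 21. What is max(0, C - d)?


Completion = start + processing = 2 + 13 = 15
Tardiness = max(0, C - d) = max(0, 15 - 21)
= max(0, -6)
= 0


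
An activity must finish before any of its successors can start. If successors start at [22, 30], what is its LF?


LF = min of all successor start times
Successors start at: [22, 30]
LF = min(22, 30)
= 22


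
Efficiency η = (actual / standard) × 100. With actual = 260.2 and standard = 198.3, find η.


Efficiency = (actual / standard) × 100
= (260.2 / 198.3) × 100
= 131.2%


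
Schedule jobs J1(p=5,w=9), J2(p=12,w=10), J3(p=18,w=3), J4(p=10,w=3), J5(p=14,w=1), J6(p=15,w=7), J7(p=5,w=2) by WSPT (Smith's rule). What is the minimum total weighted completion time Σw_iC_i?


WSPT order (by p/w): J1 → J2 → J6 → J7 → J4 → J3 → J5
  J1: C=5, w·C=9×5=45
  J2: C=17, w·C=10×17=170
  J6: C=32, w·C=7×32=224
  J7: C=37, w·C=2×37=74
  J4: C=47, w·C=3×47=141
  J3: C=65, w·C=3×65=195
  J5: C=79, w·C=1×79=79
Σ w·C = 928
= 928


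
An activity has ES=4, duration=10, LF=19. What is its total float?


EF = ES + duration = 4 + 10 = 14
LS = LF - duration = 19 - 10 = 9
Total Float = LF - EF = 19 - 14
(or LS - ES = 9 - 4)
= 5


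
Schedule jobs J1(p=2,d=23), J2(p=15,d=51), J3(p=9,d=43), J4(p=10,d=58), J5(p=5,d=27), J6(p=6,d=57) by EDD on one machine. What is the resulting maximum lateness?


EDD order: J1 → J5 → J3 → J2 → J6 → J4
Completion and lateness:
  J1: C=2, d=23, L=2-23=-21
  J5: C=7, d=27, L=7-27=-20
  J3: C=16, d=43, L=16-43=-27
  J2: C=31, d=51, L=31-51=-20
  J6: C=37, d=57, L=37-57=-20
  J4: C=47, d=58, L=47-58=-11
Lmax = max(-21, -20, -27, -20, -20, -11)
= -11


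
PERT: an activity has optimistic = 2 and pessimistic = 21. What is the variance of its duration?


σ² = ((p - o) / 6)² = (p - o)² / 36
= (21 - 2)² / 36
= 19² / 36
= 361 / 36
= 10.0278


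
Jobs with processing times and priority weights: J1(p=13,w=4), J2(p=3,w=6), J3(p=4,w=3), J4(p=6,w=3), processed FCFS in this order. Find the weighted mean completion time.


Completion times:
  J1: C=13, w×C=4×13=52
  J2: C=16, w×C=6×16=96
  J3: C=20, w×C=3×20=60
  J4: C=26, w×C=3×26=78
Sum w×C = 286
Sum w = 16
Weighted avg = 286/16
= 17.88


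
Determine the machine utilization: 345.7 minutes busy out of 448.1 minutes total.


Utilization = busy / total × 100
= 345.7 / 448.1 × 100
= 77.1%


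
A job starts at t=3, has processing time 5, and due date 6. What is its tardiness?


Completion = start + processing = 3 + 5 = 8
Tardiness = max(0, C - d) = max(0, 8 - 6)
= max(0, 2)
= 2


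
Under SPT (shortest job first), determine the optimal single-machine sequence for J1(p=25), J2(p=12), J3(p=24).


SPT: sort by shortest processing time
  J2: p=12
  J3: p=24
  J1: p=25
Order: J2 → J3 → J1


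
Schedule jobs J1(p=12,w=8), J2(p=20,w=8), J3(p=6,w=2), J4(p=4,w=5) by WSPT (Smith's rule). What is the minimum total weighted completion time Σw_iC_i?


WSPT order (by p/w): J4 → J1 → J2 → J3
  J4: C=4, w·C=5×4=20
  J1: C=16, w·C=8×16=128
  J2: C=36, w·C=8×36=288
  J3: C=42, w·C=2×42=84
Σ w·C = 520
= 520


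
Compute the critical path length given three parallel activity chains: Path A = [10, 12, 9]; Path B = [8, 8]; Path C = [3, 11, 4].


Path A: 10 + 12 + 9 = 31
Path B: 8 + 8 = 16
Path C: 3 + 11 + 4 = 18
Critical path = longest = max(31, 16, 18)
= 31 (Path A)


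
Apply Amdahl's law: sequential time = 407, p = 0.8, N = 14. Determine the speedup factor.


Amdahl's law: T_p = T × ((1-p) + p/N)
= 407 × ((1-0.8) + 0.8/14)
= 407 × (0.20 + 0.0571)
= 407 × 0.2571
= 104.66
Speedup = 407/104.66
= 3.89×


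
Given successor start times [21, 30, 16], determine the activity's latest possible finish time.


LF = min of all successor start times
Successors start at: [21, 30, 16]
LF = min(21, 30, 16)
= 16


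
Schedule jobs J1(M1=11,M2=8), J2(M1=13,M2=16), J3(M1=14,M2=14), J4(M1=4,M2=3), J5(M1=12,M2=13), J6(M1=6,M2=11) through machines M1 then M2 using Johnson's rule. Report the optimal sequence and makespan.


Johnson's rule:
Group 1 (M1≤M2, sort by M1): ['J6', 'J5', 'J2', 'J3']
Group 2 (M1>M2, sort desc M2): ['J1', 'J4']
Sequence: J6 → J5 → J2 → J3 → J1 → J4
Makespan calculation:
  J6: M1 done=6, M2 done=17
  J5: M1 done=18, M2 done=31
  J2: M1 done=31, M2 done=47
  J3: M1 done=45, M2 done=61
  J1: M1 done=56, M2 done=69
  J4: M1 done=60, M2 done=72
= Sequence: J6 → J5 → J2 → J3 → J1 → J4, Makespan: 72


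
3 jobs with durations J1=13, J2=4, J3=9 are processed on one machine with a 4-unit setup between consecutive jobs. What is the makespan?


Makespan = Σ processing + (n-1) × setup
= (13 + 4 + 9) + (3-1)×4
= 26 + 8
= 34 time units


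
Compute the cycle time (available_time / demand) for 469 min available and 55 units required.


Cycle time = available time / demand
= 469 / 55
= 8.53 min/unit


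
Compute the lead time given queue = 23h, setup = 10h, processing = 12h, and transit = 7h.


Lead time = queue + setup + processing + transit
= 23 + 10 + 12 + 7
= 52 hours


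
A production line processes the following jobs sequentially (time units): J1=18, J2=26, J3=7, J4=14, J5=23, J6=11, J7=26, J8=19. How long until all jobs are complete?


Sequential makespan: sum all processing times
= 18 + 26 + 7 + 14 + 23 + 11 + 26 + 19
= 144 time units


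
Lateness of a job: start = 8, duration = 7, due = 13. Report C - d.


Completion = 8 + 7 = 15
Lateness = C - d = 15 - 13
= 2


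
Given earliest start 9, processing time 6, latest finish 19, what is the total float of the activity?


EF = ES + duration = 9 + 6 = 15
LS = LF - duration = 19 - 6 = 13
Total Float = LF - EF = 19 - 15
(or LS - ES = 13 - 9)
= 4


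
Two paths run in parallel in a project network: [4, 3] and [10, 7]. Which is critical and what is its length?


Path A: 4 + 3 = 7
Path B: 10 + 7 = 17
Critical path = longest = max(7, 17)
= 17 (Path B)


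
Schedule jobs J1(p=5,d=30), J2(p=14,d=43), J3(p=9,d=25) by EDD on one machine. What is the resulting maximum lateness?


EDD order: J3 → J1 → J2
Completion and lateness:
  J3: C=9, d=25, L=9-25=-16
  J1: C=14, d=30, L=14-30=-16
  J2: C=28, d=43, L=28-43=-15
Lmax = max(-16, -16, -15)
= -15


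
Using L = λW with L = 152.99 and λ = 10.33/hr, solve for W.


Little's law: L = λW → W = L / λ
= 152.99 / 10.33
= 14.81 hours


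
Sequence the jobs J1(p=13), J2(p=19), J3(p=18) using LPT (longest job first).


LPT: sort by longest processing time first
  J2: p=19
  J3: p=18
  J1: p=13
Order: J2 → J3 → J1


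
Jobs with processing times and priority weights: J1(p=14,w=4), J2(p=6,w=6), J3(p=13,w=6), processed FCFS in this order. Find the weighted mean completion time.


Completion times:
  J1: C=14, w×C=4×14=56
  J2: C=20, w×C=6×20=120
  J3: C=33, w×C=6×33=198
Sum w×C = 374
Sum w = 16
Weighted avg = 374/16
= 23.38


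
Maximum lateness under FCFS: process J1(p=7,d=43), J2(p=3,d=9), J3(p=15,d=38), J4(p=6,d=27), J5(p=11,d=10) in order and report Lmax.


Lateness per job (L = C - d):
  J1: C=7, d=43, L=-36
  J2: C=10, d=9, L=1
  J3: C=25, d=38, L=-13
  J4: C=31, d=27, L=4
  J5: C=42, d=10, L=32
Lmax = max(-36, 1, -13, 4, 32)
= 32
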